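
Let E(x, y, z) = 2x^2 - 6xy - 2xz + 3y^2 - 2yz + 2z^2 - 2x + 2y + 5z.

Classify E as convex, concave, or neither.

neither

E is quadratic, so its Hessian is the constant matrix H = [[4, -6, -2], [-6, 6, -2], [-2, -2, 4]].
Leading principal minors: 4, -12, -136.
Neither pattern holds ⇒ H is indefinite ⇒ neither convex nor concave.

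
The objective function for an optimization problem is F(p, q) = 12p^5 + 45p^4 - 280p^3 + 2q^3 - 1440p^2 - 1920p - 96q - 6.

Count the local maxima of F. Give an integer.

2

F separates as a function of p plus a function of q, so ∇F=0 decouples.
∂F/∂p = 60(p - 4)(p + 1)(p + 2)(p + 4) = 0 at p ∈ {-4, -2, -1, 4}; ∂F/∂q = 6(q - 4)(q + 4) = 0 at q ∈ {-4, 4}.
The Hessian is diagonal: diag(F_pp, F_qq). Second derivatives: F_pp(-4)=-2880, F_pp(-2)=720, F_pp(-1)=-900, F_pp(4)=14400; F_qq(-4)=-48, F_qq(4)=48.
Local maxima occur where both diagonal entries negative: (-4, -4), (-1, -4). Count: 2.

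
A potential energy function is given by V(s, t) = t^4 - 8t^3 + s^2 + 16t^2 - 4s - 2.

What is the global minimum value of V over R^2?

V(s,t) separates as P(s) + Q(t) − 2, so its minimum is min P + min Q − 2.
P'(s) = 2s - 4 vanishes at s ∈ {2}; Q'(t) = 4t(t - 4)(t - 2) vanishes at t ∈ {0, 2, 4}.
Local minima of P (where P''>0): P(2)=-4. Local minima of Q: Q(0)=0, Q(4)=0.
So the global minimum of V is P(2) + Q(0) − 2 = -4 + 0 − 2 = -6, attained at (2, 0).

-6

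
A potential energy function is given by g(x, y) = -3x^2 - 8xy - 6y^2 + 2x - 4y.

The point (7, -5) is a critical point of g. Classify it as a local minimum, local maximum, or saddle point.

The Hessian of g is constant: H = [[-6, -8], [-8, -12]].
det(H) = (-6)·(-12) − (-8)² = 8.
det(H) > 0 and tr(H) = -18 < 0, so H is negative definite and the point is a local maximum.

local maximum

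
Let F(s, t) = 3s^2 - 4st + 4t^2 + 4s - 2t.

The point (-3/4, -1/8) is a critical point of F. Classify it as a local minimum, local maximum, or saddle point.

local minimum

The Hessian of F is constant: H = [[6, -4], [-4, 8]].
det(H) = 6·8 − (-4)² = 32.
det(H) > 0 and tr(H) = 14 > 0, so H is positive definite and the point is a local minimum.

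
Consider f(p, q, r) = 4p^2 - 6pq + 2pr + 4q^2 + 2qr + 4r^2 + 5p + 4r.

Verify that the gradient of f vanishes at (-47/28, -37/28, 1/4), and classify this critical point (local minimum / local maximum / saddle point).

local minimum

∇f = (8p - 6q + 2r + 5, -6p + 8q + 2r, 2p + 2q + 8r + 4); substituting (-47/28, -37/28, 1/4) gives ∇f = (0, 0, 0), so (-47/28, -37/28, 1/4) is indeed a critical point.
The Hessian is constant: H = [[8, -6, 2], [-6, 8, 2], [2, 2, 8]].
Leading principal minors: Δ₁ = 8, Δ₂ = 28, Δ₃ = 112.
All leading minors are positive, so H is positive definite: a local minimum.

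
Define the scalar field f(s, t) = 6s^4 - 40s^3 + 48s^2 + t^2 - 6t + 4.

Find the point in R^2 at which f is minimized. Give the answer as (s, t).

(4, 3)

f(s,t) separates as P(s) + Q(t) + 4, so its minimum is min P + min Q + 4.
P'(s) = 24s(s - 4)(s - 1) vanishes at s ∈ {0, 1, 4}; Q'(t) = 2(t - 3) vanishes at t ∈ {3}.
Local minima of P (where P''>0): P(0)=0, P(4)=-256. Local minima of Q: Q(3)=-9.
So the global minimum of f is P(4) + Q(3) + 4 = -256 − 9 + 4 = -261, attained at (4, 3).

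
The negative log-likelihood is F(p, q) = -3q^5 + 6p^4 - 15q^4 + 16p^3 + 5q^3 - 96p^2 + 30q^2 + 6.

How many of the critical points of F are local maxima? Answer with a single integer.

F separates as a function of p plus a function of q, so ∇F=0 decouples.
∂F/∂p = 24p(p - 2)(p + 4) = 0 at p ∈ {-4, 0, 2}; ∂F/∂q = -15q(q - 1)(q + 1)(q + 4) = 0 at q ∈ {-4, -1, 0, 1}.
The Hessian is diagonal: diag(F_pp, F_qq). Second derivatives: F_pp(-4)=576, F_pp(0)=-192, F_pp(2)=288; F_qq(-4)=900, F_qq(-1)=-90, F_qq(0)=60, F_qq(1)=-150.
Local maxima occur where both diagonal entries negative: (0, -1), (0, 1). Count: 2.

2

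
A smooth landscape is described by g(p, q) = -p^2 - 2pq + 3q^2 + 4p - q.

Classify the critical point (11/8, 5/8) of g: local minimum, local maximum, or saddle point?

The Hessian of g is constant: H = [[-2, -2], [-2, 6]].
det(H) = (-2)·6 − (-2)² = -16.
Since det(H) < 0, H is indefinite and the critical point is a saddle point.

saddle point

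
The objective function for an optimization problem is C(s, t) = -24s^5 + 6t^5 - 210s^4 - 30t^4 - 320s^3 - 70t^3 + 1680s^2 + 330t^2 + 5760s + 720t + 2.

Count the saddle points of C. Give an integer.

8

C separates as a function of s plus a function of t, so ∇C=0 decouples.
∂C/∂s = -120(s - 2)(s + 2)(s + 3)(s + 4) = 0 at s ∈ {-4, -3, -2, 2}; ∂C/∂t = 30(t - 4)(t - 3)(t + 1)(t + 2) = 0 at t ∈ {-2, -1, 3, 4}.
The Hessian is diagonal: diag(C_ss, C_tt). Second derivatives: C_ss(-4)=1440, C_ss(-3)=-600, C_ss(-2)=960, C_ss(2)=-14400; C_tt(-2)=-900, C_tt(-1)=600, C_tt(3)=-600, C_tt(4)=900.
Saddle points occur where the two diagonal entries have opposite signs: (-4, -2), (-4, 3), (-3, -1), (-3, 4), (-2, -2), (-2, 3), (2, -1), (2, 4). Count: 8.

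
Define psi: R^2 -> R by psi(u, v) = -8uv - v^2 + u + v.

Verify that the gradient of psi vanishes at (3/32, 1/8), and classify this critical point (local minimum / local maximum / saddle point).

saddle point

∇psi = (-8v + 1, -8u - 2v + 1); substituting (3/32, 1/8) gives ∇psi = (0, 0), so (3/32, 1/8) is indeed a critical point.
The Hessian of psi is constant: H = [[0, -8], [-8, -2]].
det(H) = 0·(-2) − (-8)² = -64.
Since det(H) < 0, H is indefinite and the critical point is a saddle point.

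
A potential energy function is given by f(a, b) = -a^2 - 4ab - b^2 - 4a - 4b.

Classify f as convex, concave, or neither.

neither

f is quadratic, so its Hessian is the constant matrix H = [[-2, -4], [-4, -2]].
det(H) = -12, tr(H) = -4.
det(H) < 0, so H is indefinite: neither convex nor concave.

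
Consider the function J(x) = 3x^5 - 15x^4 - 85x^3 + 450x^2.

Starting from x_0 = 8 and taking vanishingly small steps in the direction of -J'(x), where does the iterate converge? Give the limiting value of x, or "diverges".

J'(x) = 15x(x - 5)(x - 3)(x + 4), so J'(8) = 21600.
Gradient descent moves in the -J' direction, i.e. x is decreasing.
The nearest critical point in that direction is x = 5, where J'' = 1350 > 0 (a local minimum). The iterate converges there.

5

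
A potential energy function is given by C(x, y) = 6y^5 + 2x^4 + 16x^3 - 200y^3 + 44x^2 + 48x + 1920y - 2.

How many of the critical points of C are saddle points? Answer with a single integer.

6

C separates as a function of x plus a function of y, so ∇C=0 decouples.
∂C/∂x = 8(x + 1)(x + 2)(x + 3) = 0 at x ∈ {-3, -2, -1}; ∂C/∂y = 30(y - 4)(y - 2)(y + 2)(y + 4) = 0 at y ∈ {-4, -2, 2, 4}.
The Hessian is diagonal: diag(C_xx, C_yy). Second derivatives: C_xx(-3)=16, C_xx(-2)=-8, C_xx(-1)=16; C_yy(-4)=-2880, C_yy(-2)=1440, C_yy(2)=-1440, C_yy(4)=2880.
Saddle points occur where the two diagonal entries have opposite signs: (-3, -4), (-3, 2), (-2, -2), (-2, 4), (-1, -4), (-1, 2). Count: 6.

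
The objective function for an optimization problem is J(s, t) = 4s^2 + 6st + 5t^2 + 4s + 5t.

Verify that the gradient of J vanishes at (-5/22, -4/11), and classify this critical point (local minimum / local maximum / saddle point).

local minimum

∇J = (8s + 6t + 4, 6s + 10t + 5); substituting (-5/22, -4/11) gives ∇J = (0, 0), so (-5/22, -4/11) is indeed a critical point.
The Hessian of J is constant: H = [[8, 6], [6, 10]].
det(H) = 8·10 − 6² = 44.
det(H) > 0 and tr(H) = 18 > 0, so H is positive definite and the point is a local minimum.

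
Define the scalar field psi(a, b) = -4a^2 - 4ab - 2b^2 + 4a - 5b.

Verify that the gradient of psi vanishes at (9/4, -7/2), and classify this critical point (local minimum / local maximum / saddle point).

∇psi = (-8a - 4b + 4, -4a - 4b - 5); substituting (9/4, -7/2) gives ∇psi = (0, 0), so (9/4, -7/2) is indeed a critical point.
The Hessian of psi is constant: H = [[-8, -4], [-4, -4]].
det(H) = (-8)·(-4) − (-4)² = 16.
det(H) > 0 and tr(H) = -12 < 0, so H is negative definite and the point is a local maximum.

local maximum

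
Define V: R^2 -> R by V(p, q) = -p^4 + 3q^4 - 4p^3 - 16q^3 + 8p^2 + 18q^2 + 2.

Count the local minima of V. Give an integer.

2

V separates as a function of p plus a function of q, so ∇V=0 decouples.
∂V/∂p = -4p(p - 1)(p + 4) = 0 at p ∈ {-4, 0, 1}; ∂V/∂q = 12q(q - 3)(q - 1) = 0 at q ∈ {0, 1, 3}.
The Hessian is diagonal: diag(V_pp, V_qq). Second derivatives: V_pp(-4)=-80, V_pp(0)=16, V_pp(1)=-20; V_qq(0)=36, V_qq(1)=-24, V_qq(3)=72.
Local minima occur where both diagonal entries positive: (0, 0), (0, 3). Count: 2.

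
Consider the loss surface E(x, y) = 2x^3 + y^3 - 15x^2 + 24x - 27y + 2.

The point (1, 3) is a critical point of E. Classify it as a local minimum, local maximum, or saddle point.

saddle point

The mixed partial ∂²E/∂x∂y is 0, so the Hessian at any point is diag(E_xx, E_yy) = diag(6(2x - 5), 6y).
At (1, 3): H = diag(-18, 18).
The eigenvalues have opposite signs, so H is indefinite: a saddle point.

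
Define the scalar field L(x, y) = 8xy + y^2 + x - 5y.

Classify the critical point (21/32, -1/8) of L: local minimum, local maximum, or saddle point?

saddle point

The Hessian of L is constant: H = [[0, 8], [8, 2]].
det(H) = 0·2 − 8² = -64.
Since det(H) < 0, H is indefinite and the critical point is a saddle point.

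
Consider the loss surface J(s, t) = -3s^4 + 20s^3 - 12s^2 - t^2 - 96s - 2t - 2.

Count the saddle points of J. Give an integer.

1

J separates as a function of s plus a function of t, so ∇J=0 decouples.
∂J/∂s = -12(s - 4)(s - 2)(s + 1) = 0 at s ∈ {-1, 2, 4}; ∂J/∂t = -2(t + 1) = 0 at t ∈ {-1}.
The Hessian is diagonal: diag(J_ss, J_tt). Second derivatives: J_ss(-1)=-180, J_ss(2)=72, J_ss(4)=-120; J_tt(-1)=-2.
Saddle points occur where the two diagonal entries have opposite signs: (2, -1). Count: 1.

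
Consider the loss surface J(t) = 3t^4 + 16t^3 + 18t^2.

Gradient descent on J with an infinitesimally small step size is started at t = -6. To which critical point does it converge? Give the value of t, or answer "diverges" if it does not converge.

-3

J'(t) = 12t(t + 1)(t + 3), so J'(-6) = -1080.
Gradient descent moves in the -J' direction, i.e. t is increasing.
The nearest critical point in that direction is t = -3, where J'' = 72 > 0 (a local minimum). The iterate converges there.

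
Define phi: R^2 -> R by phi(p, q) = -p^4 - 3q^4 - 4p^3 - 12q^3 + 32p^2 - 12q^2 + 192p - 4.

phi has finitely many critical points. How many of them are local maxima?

4

phi separates as a function of p plus a function of q, so ∇phi=0 decouples.
∂phi/∂p = -4(p - 4)(p + 3)(p + 4) = 0 at p ∈ {-4, -3, 4}; ∂phi/∂q = -12q(q + 1)(q + 2) = 0 at q ∈ {-2, -1, 0}.
The Hessian is diagonal: diag(phi_pp, phi_qq). Second derivatives: phi_pp(-4)=-32, phi_pp(-3)=28, phi_pp(4)=-224; phi_qq(-2)=-24, phi_qq(-1)=12, phi_qq(0)=-24.
Local maxima occur where both diagonal entries negative: (-4, -2), (-4, 0), (4, -2), (4, 0). Count: 4.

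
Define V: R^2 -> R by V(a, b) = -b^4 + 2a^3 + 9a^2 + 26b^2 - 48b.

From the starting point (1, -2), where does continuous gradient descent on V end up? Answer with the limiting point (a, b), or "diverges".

V is separable, so gradient descent decouples: a follows -∂V/∂a, b follows -∂V/∂b.
∂V/∂a = 6a(a + 3); at a=1 this is 24, so a decreases.
∂V/∂b = -4(b - 3)(b - 1)(b + 4); at b=-2 this is -120, so b increases.
a converges to its nearest critical value 0 (a local min of the a-part); b converges to 1. The iterate converges to (0, 1).

(0, 1)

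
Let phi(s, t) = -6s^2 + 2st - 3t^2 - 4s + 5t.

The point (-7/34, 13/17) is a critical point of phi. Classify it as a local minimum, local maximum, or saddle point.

The Hessian of phi is constant: H = [[-12, 2], [2, -6]].
det(H) = (-12)·(-6) − 2² = 68.
det(H) > 0 and tr(H) = -18 < 0, so H is negative definite and the point is a local maximum.

local maximum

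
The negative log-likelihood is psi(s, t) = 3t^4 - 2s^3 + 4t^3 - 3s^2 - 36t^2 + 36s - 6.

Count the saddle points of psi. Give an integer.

3

psi separates as a function of s plus a function of t, so ∇psi=0 decouples.
∂psi/∂s = -6(s - 2)(s + 3) = 0 at s ∈ {-3, 2}; ∂psi/∂t = 12t(t - 2)(t + 3) = 0 at t ∈ {-3, 0, 2}.
The Hessian is diagonal: diag(psi_ss, psi_tt). Second derivatives: psi_ss(-3)=30, psi_ss(2)=-30; psi_tt(-3)=180, psi_tt(0)=-72, psi_tt(2)=120.
Saddle points occur where the two diagonal entries have opposite signs: (-3, 0), (2, -3), (2, 2). Count: 3.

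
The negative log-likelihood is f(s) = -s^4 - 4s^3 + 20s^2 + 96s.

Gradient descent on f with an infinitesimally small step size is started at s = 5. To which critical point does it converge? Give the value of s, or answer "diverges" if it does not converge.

f'(s) = -4(s - 3)(s + 2)(s + 4), so f'(5) = -504.
Gradient descent moves in the -f' direction, i.e. s is increasing.
There is no critical point above s=5, and f' keeps the same sign, so the iterate runs off to +∞.

diverges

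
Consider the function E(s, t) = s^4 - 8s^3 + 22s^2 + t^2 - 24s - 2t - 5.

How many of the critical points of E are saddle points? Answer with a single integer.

E separates as a function of s plus a function of t, so ∇E=0 decouples.
∂E/∂s = 4(s - 3)(s - 2)(s - 1) = 0 at s ∈ {1, 2, 3}; ∂E/∂t = 2(t - 1) = 0 at t ∈ {1}.
The Hessian is diagonal: diag(E_ss, E_tt). Second derivatives: E_ss(1)=8, E_ss(2)=-4, E_ss(3)=8; E_tt(1)=2.
Saddle points occur where the two diagonal entries have opposite signs: (2, 1). Count: 1.

1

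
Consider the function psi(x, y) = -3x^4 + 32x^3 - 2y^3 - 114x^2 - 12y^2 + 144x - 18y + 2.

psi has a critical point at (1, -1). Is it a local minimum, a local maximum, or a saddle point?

The mixed partial ∂²psi/∂x∂y is 0, so the Hessian at any point is diag(psi_xx, psi_yy) = diag(12(-3x^2 + 16x - 19), -12(y + 2)).
At (1, -1): H = diag(-72, -12).
Both eigenvalues are negative, so H is negative definite: a local maximum.

local maximum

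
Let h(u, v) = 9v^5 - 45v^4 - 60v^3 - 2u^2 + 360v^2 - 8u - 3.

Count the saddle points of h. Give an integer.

h separates as a function of u plus a function of v, so ∇h=0 decouples.
∂h/∂u = -4(u + 2) = 0 at u ∈ {-2}; ∂h/∂v = 45v(v - 4)(v - 2)(v + 2) = 0 at v ∈ {-2, 0, 2, 4}.
The Hessian is diagonal: diag(h_uu, h_vv). Second derivatives: h_uu(-2)=-4; h_vv(-2)=-2160, h_vv(0)=720, h_vv(2)=-720, h_vv(4)=2160.
Saddle points occur where the two diagonal entries have opposite signs: (-2, 0), (-2, 4). Count: 2.

2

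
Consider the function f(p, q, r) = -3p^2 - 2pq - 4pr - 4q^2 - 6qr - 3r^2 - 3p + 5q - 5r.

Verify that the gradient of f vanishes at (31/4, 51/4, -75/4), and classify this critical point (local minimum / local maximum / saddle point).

∇f = (-6p - 2q - 4r - 3, -2p - 8q - 6r + 5, -4p - 6q - 6r - 5); substituting (31/4, 51/4, -75/4) gives ∇f = (0, 0, 0), so (31/4, 51/4, -75/4) is indeed a critical point.
The Hessian is constant: H = [[-6, -2, -4], [-2, -8, -6], [-4, -6, -6]].
Leading principal minors: Δ₁ = -6, Δ₂ = 44, Δ₃ = -16.
The minors alternate sign starting negative (−, +, −), so H is negative definite: a local maximum.

local maximum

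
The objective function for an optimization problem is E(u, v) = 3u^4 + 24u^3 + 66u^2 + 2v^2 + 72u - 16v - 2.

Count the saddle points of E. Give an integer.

1

E separates as a function of u plus a function of v, so ∇E=0 decouples.
∂E/∂u = 12(u + 1)(u + 2)(u + 3) = 0 at u ∈ {-3, -2, -1}; ∂E/∂v = 4(v - 4) = 0 at v ∈ {4}.
The Hessian is diagonal: diag(E_uu, E_vv). Second derivatives: E_uu(-3)=24, E_uu(-2)=-12, E_uu(-1)=24; E_vv(4)=4.
Saddle points occur where the two diagonal entries have opposite signs: (-2, 4). Count: 1.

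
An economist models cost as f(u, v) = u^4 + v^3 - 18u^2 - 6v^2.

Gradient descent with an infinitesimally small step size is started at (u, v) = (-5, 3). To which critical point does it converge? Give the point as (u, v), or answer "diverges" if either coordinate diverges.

f is separable, so gradient descent decouples: u follows -∂f/∂u, v follows -∂f/∂v.
∂f/∂u = 4u(u - 3)(u + 3); at u=-5 this is -320, so u increases.
∂f/∂v = 3v(v - 4); at v=3 this is -9, so v increases.
u converges to its nearest critical value -3 (a local min of the u-part); v converges to 4. The iterate converges to (-3, 4).

(-3, 4)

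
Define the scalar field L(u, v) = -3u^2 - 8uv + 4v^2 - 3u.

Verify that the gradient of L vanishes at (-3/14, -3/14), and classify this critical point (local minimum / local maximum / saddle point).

saddle point

∇L = (-6u - 8v - 3, -8u + 8v); substituting (-3/14, -3/14) gives ∇L = (0, 0), so (-3/14, -3/14) is indeed a critical point.
The Hessian of L is constant: H = [[-6, -8], [-8, 8]].
det(H) = (-6)·8 − (-8)² = -112.
Since det(H) < 0, H is indefinite and the critical point is a saddle point.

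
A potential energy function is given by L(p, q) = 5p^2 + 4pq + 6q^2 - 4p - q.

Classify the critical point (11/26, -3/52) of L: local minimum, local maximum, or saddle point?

local minimum

The Hessian of L is constant: H = [[10, 4], [4, 12]].
det(H) = 10·12 − 4² = 104.
det(H) > 0 and tr(H) = 22 > 0, so H is positive definite and the point is a local minimum.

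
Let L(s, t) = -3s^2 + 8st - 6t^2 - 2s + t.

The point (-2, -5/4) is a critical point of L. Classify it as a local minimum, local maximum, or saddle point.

The Hessian of L is constant: H = [[-6, 8], [8, -12]].
det(H) = (-6)·(-12) − 8² = 8.
det(H) > 0 and tr(H) = -18 < 0, so H is negative definite and the point is a local maximum.

local maximum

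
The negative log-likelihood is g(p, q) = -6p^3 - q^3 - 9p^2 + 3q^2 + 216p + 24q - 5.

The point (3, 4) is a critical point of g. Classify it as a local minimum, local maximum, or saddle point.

The mixed partial ∂²g/∂p∂q is 0, so the Hessian at any point is diag(g_pp, g_qq) = diag(-18(2p + 1), 6(-q + 1)).
At (3, 4): H = diag(-126, -18).
Both eigenvalues are negative, so H is negative definite: a local maximum.

local maximum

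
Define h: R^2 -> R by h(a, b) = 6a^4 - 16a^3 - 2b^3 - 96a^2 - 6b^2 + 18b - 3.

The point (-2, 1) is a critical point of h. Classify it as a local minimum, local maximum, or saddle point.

saddle point

The mixed partial ∂²h/∂a∂b is 0, so the Hessian at any point is diag(h_aa, h_bb) = diag(24(3a^2 - 4a - 8), -12(b + 1)).
At (-2, 1): H = diag(288, -24).
The eigenvalues have opposite signs, so H is indefinite: a saddle point.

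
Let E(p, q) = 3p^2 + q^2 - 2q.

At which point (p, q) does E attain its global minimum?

E(p,q) separates as A(p) + B(q), so its minimum is min A + min B.
A'(p) = 6p vanishes at p ∈ {0}; B'(q) = 2q - 2 vanishes at q ∈ {1}.
Local minima of A (where A''>0): A(0)=0. Local minima of B: B(1)=-1.
So the global minimum of E is A(0) + B(1) = 0 − 1 = -1, attained at (0, 1).

(0, 1)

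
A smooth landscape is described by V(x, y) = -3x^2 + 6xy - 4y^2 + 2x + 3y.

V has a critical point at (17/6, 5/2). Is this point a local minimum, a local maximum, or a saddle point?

local maximum

The Hessian of V is constant: H = [[-6, 6], [6, -8]].
det(H) = (-6)·(-8) − 6² = 12.
det(H) > 0 and tr(H) = -14 < 0, so H is negative definite and the point is a local maximum.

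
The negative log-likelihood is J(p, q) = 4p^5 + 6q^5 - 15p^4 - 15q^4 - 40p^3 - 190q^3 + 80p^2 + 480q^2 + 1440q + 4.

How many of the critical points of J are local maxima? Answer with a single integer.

4

J separates as a function of p plus a function of q, so ∇J=0 decouples.
∂J/∂p = 20p(p - 4)(p - 1)(p + 2) = 0 at p ∈ {-2, 0, 1, 4}; ∂J/∂q = 30(q - 4)(q - 3)(q + 1)(q + 4) = 0 at q ∈ {-4, -1, 3, 4}.
The Hessian is diagonal: diag(J_pp, J_qq). Second derivatives: J_pp(-2)=-720, J_pp(0)=160, J_pp(1)=-180, J_pp(4)=1440; J_qq(-4)=-5040, J_qq(-1)=1800, J_qq(3)=-840, J_qq(4)=1200.
Local maxima occur where both diagonal entries negative: (-2, -4), (-2, 3), (1, -4), (1, 3). Count: 4.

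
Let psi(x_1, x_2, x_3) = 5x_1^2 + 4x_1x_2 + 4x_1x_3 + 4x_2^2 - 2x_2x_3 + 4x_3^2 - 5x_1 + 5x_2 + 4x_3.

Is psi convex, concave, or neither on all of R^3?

convex

psi is quadratic, so its Hessian is the constant matrix H = [[10, 4, 4], [4, 8, -2], [4, -2, 8]].
Leading principal minors: 10, 64, 280.
All positive ⇒ H ≻ 0 ⇒ convex.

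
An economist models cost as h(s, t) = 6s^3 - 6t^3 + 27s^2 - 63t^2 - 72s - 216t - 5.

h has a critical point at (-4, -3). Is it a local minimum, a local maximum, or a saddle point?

local maximum

The mixed partial ∂²h/∂s∂t is 0, so the Hessian at any point is diag(h_ss, h_tt) = diag(18(2s + 3), -18(2t + 7)).
At (-4, -3): H = diag(-90, -18).
Both eigenvalues are negative, so H is negative definite: a local maximum.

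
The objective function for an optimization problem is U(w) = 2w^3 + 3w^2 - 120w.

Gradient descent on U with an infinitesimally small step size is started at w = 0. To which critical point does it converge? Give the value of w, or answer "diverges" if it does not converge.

4

U'(w) = 6(w - 4)(w + 5), so U'(0) = -120.
Gradient descent moves in the -U' direction, i.e. w is increasing.
The nearest critical point in that direction is w = 4, where U'' = 54 > 0 (a local minimum). The iterate converges there.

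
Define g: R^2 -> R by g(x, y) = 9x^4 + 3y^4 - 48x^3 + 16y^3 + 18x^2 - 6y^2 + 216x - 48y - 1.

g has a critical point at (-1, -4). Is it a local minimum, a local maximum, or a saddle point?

The mixed partial ∂²g/∂x∂y is 0, so the Hessian at any point is diag(g_xx, g_yy) = diag(36(3x^2 - 8x + 1), 12(3y^2 + 8y - 1)).
At (-1, -4): H = diag(432, 180).
Both eigenvalues are positive, so H is positive definite: a local minimum.

local minimum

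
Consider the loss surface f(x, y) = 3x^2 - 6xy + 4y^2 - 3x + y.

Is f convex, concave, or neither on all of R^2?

convex

f is quadratic, so its Hessian is the constant matrix H = [[6, -6], [-6, 8]].
det(H) = 12, tr(H) = 14.
det(H) > 0 and tr(H) > 0, so H is positive definite everywhere: convex.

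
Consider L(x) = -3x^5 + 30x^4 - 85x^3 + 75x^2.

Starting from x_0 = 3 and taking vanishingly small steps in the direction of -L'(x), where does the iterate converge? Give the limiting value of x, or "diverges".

L'(x) = -15x(x - 5)(x - 2)(x - 1), so L'(3) = 180.
Gradient descent moves in the -L' direction, i.e. x is decreasing.
The nearest critical point in that direction is x = 2, where L'' = 90 > 0 (a local minimum). The iterate converges there.

2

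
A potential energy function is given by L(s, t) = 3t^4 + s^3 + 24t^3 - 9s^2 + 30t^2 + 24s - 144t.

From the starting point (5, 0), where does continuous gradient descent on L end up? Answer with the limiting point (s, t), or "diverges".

L is separable, so gradient descent decouples: s follows -∂L/∂s, t follows -∂L/∂t.
∂L/∂s = 3(s - 4)(s - 2); at s=5 this is 9, so s decreases.
∂L/∂t = 12(t - 1)(t + 3)(t + 4); at t=0 this is -144, so t increases.
s converges to its nearest critical value 4 (a local min of the s-part); t converges to 1. The iterate converges to (4, 1).

(4, 1)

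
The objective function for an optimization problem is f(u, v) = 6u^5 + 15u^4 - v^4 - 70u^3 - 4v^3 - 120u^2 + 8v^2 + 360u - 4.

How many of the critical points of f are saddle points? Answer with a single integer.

f separates as a function of u plus a function of v, so ∇f=0 decouples.
∂f/∂u = 30(u - 2)(u - 1)(u + 2)(u + 3) = 0 at u ∈ {-3, -2, 1, 2}; ∂f/∂v = -4v(v - 1)(v + 4) = 0 at v ∈ {-4, 0, 1}.
The Hessian is diagonal: diag(f_uu, f_vv). Second derivatives: f_uu(-3)=-600, f_uu(-2)=360, f_uu(1)=-360, f_uu(2)=600; f_vv(-4)=-80, f_vv(0)=16, f_vv(1)=-20.
Saddle points occur where the two diagonal entries have opposite signs: (-3, 0), (-2, -4), (-2, 1), (1, 0), (2, -4), (2, 1). Count: 6.

6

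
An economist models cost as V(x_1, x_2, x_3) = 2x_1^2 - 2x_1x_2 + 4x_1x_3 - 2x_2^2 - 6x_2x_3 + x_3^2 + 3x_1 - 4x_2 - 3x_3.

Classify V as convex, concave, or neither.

neither

V is quadratic, so its Hessian is the constant matrix H = [[4, -2, 4], [-2, -4, -6], [4, -6, 2]].
Leading principal minors: 4, -20, -24.
Neither pattern holds ⇒ H is indefinite ⇒ neither convex nor concave.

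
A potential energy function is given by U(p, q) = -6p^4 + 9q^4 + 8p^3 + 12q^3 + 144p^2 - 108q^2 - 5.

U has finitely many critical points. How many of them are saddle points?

5

U separates as a function of p plus a function of q, so ∇U=0 decouples.
∂U/∂p = -24p(p - 4)(p + 3) = 0 at p ∈ {-3, 0, 4}; ∂U/∂q = 36q(q - 2)(q + 3) = 0 at q ∈ {-3, 0, 2}.
The Hessian is diagonal: diag(U_pp, U_qq). Second derivatives: U_pp(-3)=-504, U_pp(0)=288, U_pp(4)=-672; U_qq(-3)=540, U_qq(0)=-216, U_qq(2)=360.
Saddle points occur where the two diagonal entries have opposite signs: (-3, -3), (-3, 2), (0, 0), (4, -3), (4, 2). Count: 5.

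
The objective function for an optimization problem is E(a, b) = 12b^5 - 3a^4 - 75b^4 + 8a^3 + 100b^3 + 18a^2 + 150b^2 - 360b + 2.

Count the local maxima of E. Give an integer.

E separates as a function of a plus a function of b, so ∇E=0 decouples.
∂E/∂a = -12a(a - 3)(a + 1) = 0 at a ∈ {-1, 0, 3}; ∂E/∂b = 60(b - 3)(b - 2)(b - 1)(b + 1) = 0 at b ∈ {-1, 1, 2, 3}.
The Hessian is diagonal: diag(E_aa, E_bb). Second derivatives: E_aa(-1)=-48, E_aa(0)=36, E_aa(3)=-144; E_bb(-1)=-1440, E_bb(1)=240, E_bb(2)=-180, E_bb(3)=480.
Local maxima occur where both diagonal entries negative: (-1, -1), (-1, 2), (3, -1), (3, 2). Count: 4.

4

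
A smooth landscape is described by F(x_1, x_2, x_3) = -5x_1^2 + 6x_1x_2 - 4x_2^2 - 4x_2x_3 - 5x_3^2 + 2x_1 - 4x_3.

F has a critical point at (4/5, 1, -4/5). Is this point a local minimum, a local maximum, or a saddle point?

The Hessian is constant: H = [[-10, 6, 0], [6, -8, -4], [0, -4, -10]].
Leading principal minors: Δ₁ = -10, Δ₂ = 44, Δ₃ = -280.
The minors alternate sign starting negative (−, +, −), so H is negative definite: a local maximum.

local maximum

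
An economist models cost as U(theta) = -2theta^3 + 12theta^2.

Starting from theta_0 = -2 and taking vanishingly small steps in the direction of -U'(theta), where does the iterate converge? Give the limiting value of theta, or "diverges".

U'(theta) = -6theta(theta - 4), so U'(-2) = -72.
Gradient descent moves in the -U' direction, i.e. theta is increasing.
The nearest critical point in that direction is theta = 0, where U'' = 24 > 0 (a local minimum). The iterate converges there.

0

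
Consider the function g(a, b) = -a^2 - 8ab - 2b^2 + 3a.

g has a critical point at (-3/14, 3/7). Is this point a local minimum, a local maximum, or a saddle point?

The Hessian of g is constant: H = [[-2, -8], [-8, -4]].
det(H) = (-2)·(-4) − (-8)² = -56.
Since det(H) < 0, H is indefinite and the critical point is a saddle point.

saddle point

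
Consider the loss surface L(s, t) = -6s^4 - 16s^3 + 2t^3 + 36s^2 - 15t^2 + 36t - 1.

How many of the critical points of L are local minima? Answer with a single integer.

L separates as a function of s plus a function of t, so ∇L=0 decouples.
∂L/∂s = -24s(s - 1)(s + 3) = 0 at s ∈ {-3, 0, 1}; ∂L/∂t = 6(t - 3)(t - 2) = 0 at t ∈ {2, 3}.
The Hessian is diagonal: diag(L_ss, L_tt). Second derivatives: L_ss(-3)=-288, L_ss(0)=72, L_ss(1)=-96; L_tt(2)=-6, L_tt(3)=6.
Local minima occur where both diagonal entries positive: (0, 3). Count: 1.

1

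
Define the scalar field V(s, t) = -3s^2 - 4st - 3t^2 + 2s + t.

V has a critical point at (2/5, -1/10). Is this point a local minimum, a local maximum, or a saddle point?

The Hessian of V is constant: H = [[-6, -4], [-4, -6]].
det(H) = (-6)·(-6) − (-4)² = 20.
det(H) > 0 and tr(H) = -12 < 0, so H is negative definite and the point is a local maximum.

local maximum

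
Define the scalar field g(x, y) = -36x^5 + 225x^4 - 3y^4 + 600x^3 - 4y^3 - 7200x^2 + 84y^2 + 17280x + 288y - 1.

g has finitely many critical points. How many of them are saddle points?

g separates as a function of x plus a function of y, so ∇g=0 decouples.
∂g/∂x = -180(x - 4)(x - 3)(x - 2)(x + 4) = 0 at x ∈ {-4, 2, 3, 4}; ∂g/∂y = -12(y - 4)(y + 2)(y + 3) = 0 at y ∈ {-3, -2, 4}.
The Hessian is diagonal: diag(g_xx, g_yy). Second derivatives: g_xx(-4)=60480, g_xx(2)=-2160, g_xx(3)=1260, g_xx(4)=-2880; g_yy(-3)=-84, g_yy(-2)=72, g_yy(4)=-504.
Saddle points occur where the two diagonal entries have opposite signs: (-4, -3), (-4, 4), (2, -2), (3, -3), (3, 4), (4, -2). Count: 6.

6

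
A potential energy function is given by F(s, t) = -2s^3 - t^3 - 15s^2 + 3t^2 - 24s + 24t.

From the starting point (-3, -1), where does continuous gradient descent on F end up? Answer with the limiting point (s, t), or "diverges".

F is separable, so gradient descent decouples: s follows -∂F/∂s, t follows -∂F/∂t.
∂F/∂s = -6(s + 1)(s + 4); at s=-3 this is 12, so s decreases.
∂F/∂t = -3(t - 4)(t + 2); at t=-1 this is 15, so t decreases.
s converges to its nearest critical value -4 (a local min of the s-part); t converges to -2. The iterate converges to (-4, -2).

(-4, -2)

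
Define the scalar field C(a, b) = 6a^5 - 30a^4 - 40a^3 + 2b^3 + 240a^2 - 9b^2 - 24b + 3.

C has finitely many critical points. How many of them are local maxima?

C separates as a function of a plus a function of b, so ∇C=0 decouples.
∂C/∂a = 30a(a - 4)(a - 2)(a + 2) = 0 at a ∈ {-2, 0, 2, 4}; ∂C/∂b = 6(b - 4)(b + 1) = 0 at b ∈ {-1, 4}.
The Hessian is diagonal: diag(C_aa, C_bb). Second derivatives: C_aa(-2)=-1440, C_aa(0)=480, C_aa(2)=-480, C_aa(4)=1440; C_bb(-1)=-30, C_bb(4)=30.
Local maxima occur where both diagonal entries negative: (-2, -1), (2, -1). Count: 2.

2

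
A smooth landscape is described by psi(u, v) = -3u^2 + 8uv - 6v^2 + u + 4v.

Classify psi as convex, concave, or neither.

psi is quadratic, so its Hessian is the constant matrix H = [[-6, 8], [8, -12]].
det(H) = 8, tr(H) = -18.
det(H) > 0 and tr(H) < 0, so H is negative definite everywhere: concave.

concave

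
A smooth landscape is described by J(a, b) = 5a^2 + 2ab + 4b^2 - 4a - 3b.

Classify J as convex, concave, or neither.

convex

J is quadratic, so its Hessian is the constant matrix H = [[10, 2], [2, 8]].
det(H) = 76, tr(H) = 18.
det(H) > 0 and tr(H) > 0, so H is positive definite everywhere: convex.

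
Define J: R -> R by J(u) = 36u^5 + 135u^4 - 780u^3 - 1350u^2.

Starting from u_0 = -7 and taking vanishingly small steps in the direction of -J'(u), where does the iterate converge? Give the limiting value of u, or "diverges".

diverges

J'(u) = 180u(u - 3)(u + 1)(u + 5), so J'(-7) = 151200.
Gradient descent moves in the -J' direction, i.e. u is decreasing.
There is no critical point below u=-7, and J' keeps the same sign, so the iterate runs off to −∞.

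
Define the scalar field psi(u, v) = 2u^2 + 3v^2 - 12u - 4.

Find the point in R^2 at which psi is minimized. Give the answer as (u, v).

(3, 0)

psi(u,v) separates as P(u) + Q(v) − 4, so its minimum is min P + min Q − 4.
P'(u) = 4u - 12 vanishes at u ∈ {3}; Q'(v) = 6v vanishes at v ∈ {0}.
Local minima of P (where P''>0): P(3)=-18. Local minima of Q: Q(0)=0.
So the global minimum of psi is P(3) + Q(0) − 4 = -18 + 0 − 4 = -22, attained at (3, 0).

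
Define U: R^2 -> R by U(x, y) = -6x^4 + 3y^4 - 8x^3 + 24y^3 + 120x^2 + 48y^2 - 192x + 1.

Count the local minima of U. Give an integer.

2

U separates as a function of x plus a function of y, so ∇U=0 decouples.
∂U/∂x = -24(x - 2)(x - 1)(x + 4) = 0 at x ∈ {-4, 1, 2}; ∂U/∂y = 12y(y + 2)(y + 4) = 0 at y ∈ {-4, -2, 0}.
The Hessian is diagonal: diag(U_xx, U_yy). Second derivatives: U_xx(-4)=-720, U_xx(1)=120, U_xx(2)=-144; U_yy(-4)=96, U_yy(-2)=-48, U_yy(0)=96.
Local minima occur where both diagonal entries positive: (1, -4), (1, 0). Count: 2.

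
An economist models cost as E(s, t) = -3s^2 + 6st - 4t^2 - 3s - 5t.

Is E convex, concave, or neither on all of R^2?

E is quadratic, so its Hessian is the constant matrix H = [[-6, 6], [6, -8]].
det(H) = 12, tr(H) = -14.
det(H) > 0 and tr(H) < 0, so H is negative definite everywhere: concave.

concave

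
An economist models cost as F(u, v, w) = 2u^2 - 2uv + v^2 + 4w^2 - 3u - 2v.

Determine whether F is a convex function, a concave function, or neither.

F is quadratic, so its Hessian is the constant matrix H = [[4, -2, 0], [-2, 2, 0], [0, 0, 8]].
Leading principal minors: 4, 4, 32.
All positive ⇒ H ≻ 0 ⇒ convex.

convex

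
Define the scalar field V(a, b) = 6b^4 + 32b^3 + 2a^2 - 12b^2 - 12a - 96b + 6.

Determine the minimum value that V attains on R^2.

V(a,b) separates as P(a) + Q(b) + 6, so its minimum is min P + min Q + 6.
P'(a) = 4a - 12 vanishes at a ∈ {3}; Q'(b) = 24(b - 1)(b + 1)(b + 4) vanishes at b ∈ {-4, -1, 1}.
Local minima of P (where P''>0): P(3)=-18. Local minima of Q: Q(-4)=-320, Q(1)=-70.
So the global minimum of V is P(3) + Q(-4) + 6 = -18 − 320 + 6 = -332, attained at (3, -4).

-332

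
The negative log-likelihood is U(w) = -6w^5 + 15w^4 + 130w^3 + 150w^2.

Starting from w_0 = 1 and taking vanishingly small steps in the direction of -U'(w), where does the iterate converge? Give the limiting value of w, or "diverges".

0

U'(w) = -30w(w - 5)(w + 1)(w + 2), so U'(1) = 720.
Gradient descent moves in the -U' direction, i.e. w is decreasing.
The nearest critical point in that direction is w = 0, where U'' = 300 > 0 (a local minimum). The iterate converges there.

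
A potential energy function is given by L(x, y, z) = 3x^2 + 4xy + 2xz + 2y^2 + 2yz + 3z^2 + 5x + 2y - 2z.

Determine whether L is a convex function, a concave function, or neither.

convex

L is quadratic, so its Hessian is the constant matrix H = [[6, 4, 2], [4, 4, 2], [2, 2, 6]].
Leading principal minors: 6, 8, 40.
All positive ⇒ H ≻ 0 ⇒ convex.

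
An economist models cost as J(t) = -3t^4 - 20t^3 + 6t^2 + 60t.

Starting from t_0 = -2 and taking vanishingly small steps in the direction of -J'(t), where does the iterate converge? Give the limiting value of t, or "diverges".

-1

J'(t) = -12(t - 1)(t + 1)(t + 5), so J'(-2) = -108.
Gradient descent moves in the -J' direction, i.e. t is increasing.
The nearest critical point in that direction is t = -1, where J'' = 96 > 0 (a local minimum). The iterate converges there.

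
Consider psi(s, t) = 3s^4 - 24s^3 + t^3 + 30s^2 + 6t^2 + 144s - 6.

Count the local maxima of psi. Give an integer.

1

psi separates as a function of s plus a function of t, so ∇psi=0 decouples.
∂psi/∂s = 12(s - 4)(s - 3)(s + 1) = 0 at s ∈ {-1, 3, 4}; ∂psi/∂t = 3t(t + 4) = 0 at t ∈ {-4, 0}.
The Hessian is diagonal: diag(psi_ss, psi_tt). Second derivatives: psi_ss(-1)=240, psi_ss(3)=-48, psi_ss(4)=60; psi_tt(-4)=-12, psi_tt(0)=12.
Local maxima occur where both diagonal entries negative: (3, -4). Count: 1.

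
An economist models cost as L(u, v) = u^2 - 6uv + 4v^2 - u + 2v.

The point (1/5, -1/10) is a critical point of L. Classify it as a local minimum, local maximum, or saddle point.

saddle point

The Hessian of L is constant: H = [[2, -6], [-6, 8]].
det(H) = 2·8 − (-6)² = -20.
Since det(H) < 0, H is indefinite and the critical point is a saddle point.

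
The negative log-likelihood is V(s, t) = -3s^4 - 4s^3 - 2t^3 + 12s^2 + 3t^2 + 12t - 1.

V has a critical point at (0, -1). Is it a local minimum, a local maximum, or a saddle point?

The mixed partial ∂²V/∂s∂t is 0, so the Hessian at any point is diag(V_ss, V_tt) = diag(12(-3s^2 - 2s + 2), 6(-2t + 1)).
At (0, -1): H = diag(24, 18).
Both eigenvalues are positive, so H is positive definite: a local minimum.

local minimum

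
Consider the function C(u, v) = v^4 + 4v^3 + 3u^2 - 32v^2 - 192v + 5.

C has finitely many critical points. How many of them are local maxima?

C separates as a function of u plus a function of v, so ∇C=0 decouples.
∂C/∂u = 6u = 0 at u ∈ {0}; ∂C/∂v = 4(v - 4)(v + 3)(v + 4) = 0 at v ∈ {-4, -3, 4}.
The Hessian is diagonal: diag(C_uu, C_vv). Second derivatives: C_uu(0)=6; C_vv(-4)=32, C_vv(-3)=-28, C_vv(4)=224.
Local maxima occur where both diagonal entries negative: none. Count: 0.

0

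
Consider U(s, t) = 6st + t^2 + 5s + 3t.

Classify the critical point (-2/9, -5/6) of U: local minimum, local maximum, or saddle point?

The Hessian of U is constant: H = [[0, 6], [6, 2]].
det(H) = 0·2 − 6² = -36.
Since det(H) < 0, H is indefinite and the critical point is a saddle point.

saddle point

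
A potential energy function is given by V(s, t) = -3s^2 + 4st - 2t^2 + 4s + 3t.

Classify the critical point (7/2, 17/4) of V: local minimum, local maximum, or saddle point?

The Hessian of V is constant: H = [[-6, 4], [4, -4]].
det(H) = (-6)·(-4) − 4² = 8.
det(H) > 0 and tr(H) = -10 < 0, so H is negative definite and the point is a local maximum.

local maximum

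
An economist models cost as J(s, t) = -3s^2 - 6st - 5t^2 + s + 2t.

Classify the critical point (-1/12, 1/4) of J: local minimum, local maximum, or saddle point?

local maximum

The Hessian of J is constant: H = [[-6, -6], [-6, -10]].
det(H) = (-6)·(-10) − (-6)² = 24.
det(H) > 0 and tr(H) = -16 < 0, so H is negative definite and the point is a local maximum.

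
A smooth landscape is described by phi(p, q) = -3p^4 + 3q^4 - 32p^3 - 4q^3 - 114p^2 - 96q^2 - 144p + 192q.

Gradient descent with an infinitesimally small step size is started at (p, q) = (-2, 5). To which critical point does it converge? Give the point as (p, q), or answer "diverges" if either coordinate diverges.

(-3, 4)

phi is separable, so gradient descent decouples: p follows -∂phi/∂p, q follows -∂phi/∂q.
∂phi/∂p = -12(p + 1)(p + 3)(p + 4); at p=-2 this is 24, so p decreases.
∂phi/∂q = 12(q - 4)(q - 1)(q + 4); at q=5 this is 432, so q decreases.
p converges to its nearest critical value -3 (a local min of the p-part); q converges to 4. The iterate converges to (-3, 4).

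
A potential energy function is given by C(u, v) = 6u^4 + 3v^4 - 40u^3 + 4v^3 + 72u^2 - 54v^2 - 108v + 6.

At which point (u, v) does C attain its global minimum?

C(u,v) separates as P(u) + Q(v) + 6, so its minimum is min P + min Q + 6.
P'(u) = 24u(u - 3)(u - 2) vanishes at u ∈ {0, 2, 3}; Q'(v) = 12(v - 3)(v + 1)(v + 3) vanishes at v ∈ {-3, -1, 3}.
Local minima of P (where P''>0): P(0)=0, P(3)=54. Local minima of Q: Q(-3)=-27, Q(3)=-459.
So the global minimum of C is P(0) + Q(3) + 6 = 0 − 459 + 6 = -453, attained at (0, 3).

(0, 3)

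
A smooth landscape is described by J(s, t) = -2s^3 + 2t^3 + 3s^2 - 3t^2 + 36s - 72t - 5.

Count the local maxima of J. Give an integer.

J separates as a function of s plus a function of t, so ∇J=0 decouples.
∂J/∂s = -6(s - 3)(s + 2) = 0 at s ∈ {-2, 3}; ∂J/∂t = 6(t - 4)(t + 3) = 0 at t ∈ {-3, 4}.
The Hessian is diagonal: diag(J_ss, J_tt). Second derivatives: J_ss(-2)=30, J_ss(3)=-30; J_tt(-3)=-42, J_tt(4)=42.
Local maxima occur where both diagonal entries negative: (3, -3). Count: 1.

1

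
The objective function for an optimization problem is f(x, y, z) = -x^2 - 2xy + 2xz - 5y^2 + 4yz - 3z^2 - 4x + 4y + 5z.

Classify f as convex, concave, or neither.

f is quadratic, so its Hessian is the constant matrix H = [[-2, -2, 2], [-2, -10, 4], [2, 4, -6]].
Leading principal minors: -2, 16, -56.
Signs alternate −, +, − ⇒ H ≺ 0 ⇒ concave.

concave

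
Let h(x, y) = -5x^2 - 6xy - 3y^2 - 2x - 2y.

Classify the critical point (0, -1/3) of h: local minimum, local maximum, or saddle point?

local maximum

The Hessian of h is constant: H = [[-10, -6], [-6, -6]].
det(H) = (-10)·(-6) − (-6)² = 24.
det(H) > 0 and tr(H) = -16 < 0, so H is negative definite and the point is a local maximum.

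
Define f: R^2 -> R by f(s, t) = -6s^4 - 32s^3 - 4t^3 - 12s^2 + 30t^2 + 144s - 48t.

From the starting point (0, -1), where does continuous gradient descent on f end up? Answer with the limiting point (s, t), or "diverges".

f is separable, so gradient descent decouples: s follows -∂f/∂s, t follows -∂f/∂t.
∂f/∂s = -24(s - 1)(s + 2)(s + 3); at s=0 this is 144, so s decreases.
∂f/∂t = -12(t - 4)(t - 1); at t=-1 this is -120, so t increases.
s converges to its nearest critical value -2 (a local min of the s-part); t converges to 1. The iterate converges to (-2, 1).

(-2, 1)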